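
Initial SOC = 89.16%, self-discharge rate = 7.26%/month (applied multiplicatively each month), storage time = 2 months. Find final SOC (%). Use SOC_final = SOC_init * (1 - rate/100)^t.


decay = (1 - 7.26/100)^2 = 0.86007
SOC_final = 89.16 * 0.86007 = 76.68%

76.68%


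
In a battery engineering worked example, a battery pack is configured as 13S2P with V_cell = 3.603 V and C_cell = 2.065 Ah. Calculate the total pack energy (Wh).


V_pack = 13 * 3.603 = 46.839 V
C_pack = 2 * 2.065 = 4.13 Ah
E = V_pack * C_pack = 46.839 * 4.13 = 193.4 Wh

193.4 Wh


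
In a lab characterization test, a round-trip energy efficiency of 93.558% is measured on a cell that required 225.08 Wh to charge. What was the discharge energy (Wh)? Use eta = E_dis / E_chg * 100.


E_dis = eta/100 * E_chg = 93.558/100 * 225.08 = 210.6 Wh

210.6 Wh


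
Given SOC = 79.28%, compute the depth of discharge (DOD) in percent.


DOD = 100 - SOC = 100 - 79.28 = 20.72%

20.72%


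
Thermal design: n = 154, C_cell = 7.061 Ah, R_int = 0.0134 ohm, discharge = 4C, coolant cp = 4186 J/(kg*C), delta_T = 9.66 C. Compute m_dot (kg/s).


Step 1: I = 4 * 7.061 = 28.244 A
Step 2: Q_cell = I^2 * R = 28.244^2 * 0.0134 = 10.689 W
Step 3: Q_total = 154 * 10.689 = 1646.1 W
Step 4: m_dot = Q_total / (cp * dT) = 1646.1 / (4186 * 9.66) = 0.04071 kg/s

0.04071 kg/s


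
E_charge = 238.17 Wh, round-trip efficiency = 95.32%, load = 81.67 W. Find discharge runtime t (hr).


Step 1: E_discharge = eta/100 * E_charge = 95.32/100 * 238.17 = 227.02 Wh
Step 2: t = E_discharge / P = 227.02 / 81.67 = 2.780 hr

2.780 hr


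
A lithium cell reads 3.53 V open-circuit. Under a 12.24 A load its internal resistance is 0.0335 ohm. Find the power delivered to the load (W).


Step 1: V_terminal = OCV - I*R = 3.53 - 12.24 * 0.0335 = 3.12 V
Step 2: P_out = V_terminal * I = 3.12 * 12.24 = 38.19 W

38.19 W


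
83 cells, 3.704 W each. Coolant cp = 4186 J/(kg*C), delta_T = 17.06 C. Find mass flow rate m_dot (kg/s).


Q_total = 83 * 3.704 = 307.43 W
m_dot = Q_total / (cp * dT) = 307.43 / (4186 * 17.06) = 0.004305 kg/s

0.004305 kg/s


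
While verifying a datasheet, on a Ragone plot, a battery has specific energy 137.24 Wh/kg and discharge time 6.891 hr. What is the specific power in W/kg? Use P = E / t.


Specific power = 137.24 Wh/kg / 6.891 hr = 19.92 W/kg

19.92 W/kg


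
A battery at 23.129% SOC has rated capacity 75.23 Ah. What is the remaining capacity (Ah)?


remaining = SOC / 100 * total = 23.129 / 100 * 75.23 = 17.40 Ah

17.40 Ah


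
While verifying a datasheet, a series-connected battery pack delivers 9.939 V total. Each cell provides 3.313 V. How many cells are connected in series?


Rearranging: n = V_pack / V_cell = 9.939 / 3.313 = 3 cells

3


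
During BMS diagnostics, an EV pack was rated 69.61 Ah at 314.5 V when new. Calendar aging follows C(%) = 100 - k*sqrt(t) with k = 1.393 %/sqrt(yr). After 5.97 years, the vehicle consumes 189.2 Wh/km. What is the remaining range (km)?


Step 1: capacity retention = 100 - 1.393 * sqrt(5.97) = 100 - 1.393 * 2.4434 = 96.596%
Step 2: C_now = 69.61 * 96.596/100 = 67.24 Ah
Step 3: E_pack = V * C_now = 314.5 * 67.24 = 21147 Wh
Step 4: range = E_pack / consumption = 21147 / 189.2 = 111.8 km

111.8 km


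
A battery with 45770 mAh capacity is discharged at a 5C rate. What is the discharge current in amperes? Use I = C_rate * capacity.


Convert: capacity = 45770 mAh = 45.77 Ah
I = C_rate * capacity = 5 * 45.77 = 228.85 A

228.85 A


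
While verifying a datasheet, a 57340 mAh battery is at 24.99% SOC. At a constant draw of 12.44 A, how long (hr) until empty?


Convert: C_total = 57340 mAh = 57.34 Ah
Step 1: remaining = SOC/100 * C_total = 24.99/100 * 57.34 = 14.329 Ah
Step 2: t = remaining / I = 14.329 / 12.44 = 1.152 hr

1.152 hr


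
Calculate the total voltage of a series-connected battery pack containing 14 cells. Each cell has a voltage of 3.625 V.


V_pack = n * V_cell = 14 * 3.625 = 50.75 V

50.75 V


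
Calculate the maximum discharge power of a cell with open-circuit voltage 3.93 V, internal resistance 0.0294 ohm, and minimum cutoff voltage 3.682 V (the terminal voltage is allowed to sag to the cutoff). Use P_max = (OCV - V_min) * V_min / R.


P_max = (OCV - V_min) * V_min / R = (3.93 - 3.682) * 3.682 / 0.0294 = 0.248 * 3.682 / 0.0294 = 31.06 W

31.06 W


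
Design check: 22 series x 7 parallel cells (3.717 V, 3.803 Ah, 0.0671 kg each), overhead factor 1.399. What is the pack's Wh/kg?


Step 1: V_pack = 22 * 3.717 = 81.774 V
Step 2: C_pack = 7 * 3.803 = 26.621 Ah
Step 3: E_pack = V_pack * C_pack = 81.774 * 26.621 = 2176.9 Wh
Step 4: m_pack = 22 * 7 * 0.0671 * 1.399 = 14.456 kg
Step 5: ED = E_pack / m_pack = 2176.9 / 14.456 = 150.6 Wh/kg

150.6 Wh/kg


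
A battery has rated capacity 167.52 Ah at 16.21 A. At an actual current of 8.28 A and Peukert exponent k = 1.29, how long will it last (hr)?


Step 1: t_rated = C / I_rated = 167.52 / 16.21 = 10.334 hr
Step 2: ratio = 16.21 / 8.28 = 1.9577
Step 3: ratio^k = 1.9577^1.29 = 2.3788
Step 4: t = t_rated * ratio^k = 10.334 * 2.3788 = 24.58 hr

24.58 hr


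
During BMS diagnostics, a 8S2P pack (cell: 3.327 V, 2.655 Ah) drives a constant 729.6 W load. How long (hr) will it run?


Step 1: E_pack = Ns * V_cell * Np * C_cell = 8 * 3.327 * 2 * 2.655 = 141.33 Wh
Step 2: t = E_pack / P = 141.33 / 729.6 = 0.1937 hr

0.1937 hr


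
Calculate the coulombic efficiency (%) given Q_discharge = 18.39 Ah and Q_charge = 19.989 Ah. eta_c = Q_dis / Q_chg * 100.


eta_c = Q_dis / Q_chg * 100 = 18.39 / 19.989 * 100 = 92.00%

92.00%


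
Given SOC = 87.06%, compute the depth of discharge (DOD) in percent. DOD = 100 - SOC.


DOD = 100 - SOC = 100 - 87.06 = 12.94%

12.94%


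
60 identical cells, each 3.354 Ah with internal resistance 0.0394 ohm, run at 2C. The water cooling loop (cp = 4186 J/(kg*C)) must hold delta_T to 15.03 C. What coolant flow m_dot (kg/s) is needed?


Step 1: I = 2 * 3.354 = 6.708 A
Step 2: Q_cell = I^2 * R = 6.708^2 * 0.0394 = 1.7729 W
Step 3: Q_total = 60 * 1.7729 = 106.37 W
Step 4: m_dot = Q_total / (cp * dT) = 106.37 / (4186 * 15.03) = 0.001691 kg/s

0.001691 kg/s


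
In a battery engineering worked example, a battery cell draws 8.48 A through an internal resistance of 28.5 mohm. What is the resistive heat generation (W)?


Convert: R = 28.5 mohm = 0.0285 ohm
Q = I^2 * R = 8.48^2 * 0.0285 = 2.049 W

2.049 W


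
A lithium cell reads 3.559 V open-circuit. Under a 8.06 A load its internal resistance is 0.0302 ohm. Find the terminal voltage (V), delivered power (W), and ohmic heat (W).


Step 1: V_terminal = OCV - I*R = 3.559 - 8.06 * 0.0302 = 3.3156 V
Step 2: P_out = V_terminal * I = 3.3156 * 8.06 = 26.72 W
Step 3: Q = I^2 * R = 8.06^2 * 0.0302 = 1.962 W

V=3.3156 V, P=26.72 W, Q=1.962 W


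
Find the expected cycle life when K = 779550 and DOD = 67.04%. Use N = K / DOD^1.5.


Step 1: DOD^1.5 = 67.04^1.5 = 548.91
Step 2: N = 779550 / 548.91 = 1420 cycles

1420 cycles


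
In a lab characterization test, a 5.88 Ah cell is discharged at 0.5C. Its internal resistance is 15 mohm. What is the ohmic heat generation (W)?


Convert: R = 15 mohm = 0.015 ohm
Step 1: I = C_rate * capacity = 0.5 * 5.88 = 2.94 A
Step 2: Q = I^2 * R = 2.94^2 * 0.015 = 8.6436 * 0.015 = 0.1297 W

0.1297 W


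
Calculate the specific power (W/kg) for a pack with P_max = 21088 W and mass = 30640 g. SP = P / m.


Convert: m = 30640 g = 30.64 kg
Specific power = 21088 W / 30.64 kg = 688.3 W/kg

688.3 W/kg


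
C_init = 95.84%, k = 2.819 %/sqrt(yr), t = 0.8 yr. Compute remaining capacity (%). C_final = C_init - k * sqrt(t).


Step 1: sqrt(0.8 yr) = 0.89443
Step 2: drop = 2.819 * 0.89443 = 2.5214
Step 3: C_final = 95.84 - 2.5214 = 93.32%

93.32%


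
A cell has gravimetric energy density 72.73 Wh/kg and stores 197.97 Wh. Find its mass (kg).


m = E / ED = 197.97 / 72.73 = 2.722 kg

2.722 kg


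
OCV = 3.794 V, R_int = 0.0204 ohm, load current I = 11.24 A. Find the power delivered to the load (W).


Step 1: V_terminal = OCV - I*R = 3.794 - 11.24 * 0.0204 = 3.5647 V
Step 2: P_out = V_terminal * I = 3.5647 * 11.24 = 40.07 W

40.07 W


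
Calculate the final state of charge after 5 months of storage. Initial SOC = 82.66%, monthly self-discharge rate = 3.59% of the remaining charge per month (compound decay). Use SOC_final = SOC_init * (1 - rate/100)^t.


decay = (1 - 3.59/100)^5 = 0.83293
SOC_final = 82.66 * 0.83293 = 68.85%

68.85%


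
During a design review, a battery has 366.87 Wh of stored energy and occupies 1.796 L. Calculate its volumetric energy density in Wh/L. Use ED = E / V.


Volumetric ED = 366.87 Wh / 1.796 L = 204.3 Wh/L

204.3 Wh/L


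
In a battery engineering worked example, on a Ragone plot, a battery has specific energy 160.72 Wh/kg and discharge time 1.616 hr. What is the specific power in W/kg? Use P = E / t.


P_specific = E / t = 160.72 / 1.616 = 99.46 W/kg

99.46 W/kg


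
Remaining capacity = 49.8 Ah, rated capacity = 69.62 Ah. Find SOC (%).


SOC = (remaining / total) * 100 = (49.8 / 69.62) * 100 = 71.53%

71.53%


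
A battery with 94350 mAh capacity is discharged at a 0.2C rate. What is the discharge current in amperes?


Convert: capacity = 94350 mAh = 94.35 Ah
I = C_rate * capacity = 0.2 * 94.35 = 18.87 A

18.87 A


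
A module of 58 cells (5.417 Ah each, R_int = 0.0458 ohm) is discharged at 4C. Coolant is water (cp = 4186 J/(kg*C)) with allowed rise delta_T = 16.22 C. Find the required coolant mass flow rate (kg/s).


Step 1: I = 4 * 5.417 = 21.668 A
Step 2: Q_cell = I^2 * R = 21.668^2 * 0.0458 = 21.503 W
Step 3: Q_total = 58 * 21.503 = 1247.2 W
Step 4: m_dot = Q_total / (cp * dT) = 1247.2 / (4186 * 16.22) = 0.01837 kg/s

0.01837 kg/s


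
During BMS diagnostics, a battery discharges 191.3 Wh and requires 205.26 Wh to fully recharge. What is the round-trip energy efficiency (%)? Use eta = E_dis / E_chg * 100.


Round-trip efficiency = 191.3/205.26 * 100% = 93.20%

93.20%


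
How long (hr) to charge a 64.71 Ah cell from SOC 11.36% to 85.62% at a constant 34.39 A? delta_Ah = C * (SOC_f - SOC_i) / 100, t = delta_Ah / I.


delta_Ah = 64.71 * (85.62 - 11.36) / 100 = 48.054 Ah
t = delta_Ah / I = 48.054 / 34.39 = 1.397 hr

1.397 hr


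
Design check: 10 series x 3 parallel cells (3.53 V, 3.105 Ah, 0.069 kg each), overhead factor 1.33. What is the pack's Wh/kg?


Step 1: V_pack = 10 * 3.53 = 35.3 V
Step 2: C_pack = 3 * 3.105 = 9.315 Ah
Step 3: E_pack = V_pack * C_pack = 35.3 * 9.315 = 328.82 Wh
Step 4: m_pack = 10 * 3 * 0.069 * 1.33 = 2.7531 kg
Step 5: ED = E_pack / m_pack = 328.82 / 2.7531 = 119.4 Wh/kg

119.4 Wh/kg


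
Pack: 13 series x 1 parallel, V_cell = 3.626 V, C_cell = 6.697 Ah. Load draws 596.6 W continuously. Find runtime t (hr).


Step 1: E_pack = Ns * V_cell * Np * C_cell = 13 * 3.626 * 1 * 6.697 = 315.68 Wh
Step 2: t = E_pack / P = 315.68 / 596.6 = 0.5291 hr

0.5291 hr


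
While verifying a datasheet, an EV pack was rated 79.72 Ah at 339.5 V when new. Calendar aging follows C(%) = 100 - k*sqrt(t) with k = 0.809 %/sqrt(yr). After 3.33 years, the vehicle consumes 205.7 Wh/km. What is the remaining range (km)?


Step 1: capacity retention = 100 - 0.809 * sqrt(3.33) = 100 - 0.809 * 1.8248 = 98.524%
Step 2: C_now = 79.72 * 98.524/100 = 78.543 Ah
Step 3: E_pack = V * C_now = 339.5 * 78.543 = 26665 Wh
Step 4: range = E_pack / consumption = 26665 / 205.7 = 129.6 km

129.6 km


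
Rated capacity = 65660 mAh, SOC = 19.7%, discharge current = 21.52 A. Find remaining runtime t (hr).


Convert: C_total = 65660 mAh = 65.66 Ah
Step 1: remaining = SOC/100 * C_total = 19.7/100 * 65.66 = 12.935 Ah
Step 2: t = remaining / I = 12.935 / 21.52 = 0.6011 hr

0.6011 hr


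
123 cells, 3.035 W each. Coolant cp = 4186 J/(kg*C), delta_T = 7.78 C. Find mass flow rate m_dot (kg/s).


Step 1: Total heat Q = 123 * 3.035 W = 373.31 W
Step 2: denom = cp * dT = 4186 * 7.78 = 32567
Step 3: m_dot = 373.31 / 32567 = 0.01146 kg/s

0.01146 kg/s


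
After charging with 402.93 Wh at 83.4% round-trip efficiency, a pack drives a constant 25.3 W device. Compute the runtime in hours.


Step 1: E_discharge = eta/100 * E_charge = 83.4/100 * 402.93 = 336.04 Wh
Step 2: t = E_discharge / P = 336.04 / 25.3 = 13.28 hr

13.28 hr


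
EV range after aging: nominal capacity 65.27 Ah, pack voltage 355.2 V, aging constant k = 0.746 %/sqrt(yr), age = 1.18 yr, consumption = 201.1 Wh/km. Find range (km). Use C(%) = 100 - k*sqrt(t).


Step 1: capacity retention = 100 - 0.746 * sqrt(1.18) = 100 - 0.746 * 1.0863 = 99.19%
Step 2: C_now = 65.27 * 99.19/100 = 64.741 Ah
Step 3: E_pack = V * C_now = 355.2 * 64.741 = 22996 Wh
Step 4: range = E_pack / consumption = 22996 / 201.1 = 114.4 km

114.4 km


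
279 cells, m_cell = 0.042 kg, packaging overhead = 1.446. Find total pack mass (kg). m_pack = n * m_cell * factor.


Cell mass sum = 279 * 0.042 = 11.718 kg
With overhead 1.446: m_pack = 11.718 * 1.446 = 16.94 kg

16.94 kg


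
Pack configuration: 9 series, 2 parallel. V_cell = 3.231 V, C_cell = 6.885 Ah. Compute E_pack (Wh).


E = Ns * Vcell * Np * Ccell = 9 * 3.231 * 2 * 6.885 = 400.4 Wh

400.4 Wh


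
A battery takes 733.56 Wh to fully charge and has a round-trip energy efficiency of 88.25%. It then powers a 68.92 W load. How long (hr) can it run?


Step 1: E_discharge = eta/100 * E_charge = 88.25/100 * 733.56 = 647.37 Wh
Step 2: t = E_discharge / P = 647.37 / 68.92 = 9.393 hr

9.393 hr


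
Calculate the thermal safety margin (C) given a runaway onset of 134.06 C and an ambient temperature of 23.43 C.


Safety margin = 134.06 C - 23.43 C = 110.63 C

110.63 C


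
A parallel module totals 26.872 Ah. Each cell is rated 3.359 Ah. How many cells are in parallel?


n = C_total / C_cell = 26.872 / 3.359 = 8

8


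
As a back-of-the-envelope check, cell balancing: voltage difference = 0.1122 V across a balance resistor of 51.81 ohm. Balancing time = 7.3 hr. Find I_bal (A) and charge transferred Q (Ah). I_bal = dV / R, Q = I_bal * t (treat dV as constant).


First, Ohm's law: I_bal = 0.1122 V / 51.81 ohm = 0.0021656 A
Then Q = I * t = 0.0021656 A * 7.3 hr = 0.01581 Ah

I=0.0021656 A, Q=0.01581 Ah


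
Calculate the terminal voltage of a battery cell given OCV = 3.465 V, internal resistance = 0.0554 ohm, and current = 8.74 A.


V = OCV - I*R = 3.465 - 8.74 * 0.0554 = 2.981 V

2.981 V


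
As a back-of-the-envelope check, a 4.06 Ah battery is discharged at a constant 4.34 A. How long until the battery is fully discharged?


t = capacity / current = 4.06 / 4.34 = 0.9355 hr

0.9355 hr


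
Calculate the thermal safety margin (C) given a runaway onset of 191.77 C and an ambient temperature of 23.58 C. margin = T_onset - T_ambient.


Safety margin = 191.77 C - 23.58 C = 168.19 C

168.19 C


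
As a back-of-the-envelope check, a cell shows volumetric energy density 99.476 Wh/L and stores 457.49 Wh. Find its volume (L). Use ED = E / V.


V = E / ED = 457.49 / 99.476 = 4.599 L

4.599 L


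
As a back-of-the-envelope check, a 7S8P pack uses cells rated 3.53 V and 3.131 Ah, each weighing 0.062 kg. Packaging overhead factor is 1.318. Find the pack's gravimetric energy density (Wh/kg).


Step 1: V_pack = 7 * 3.53 = 24.71 V
Step 2: C_pack = 8 * 3.131 = 25.048 Ah
Step 3: E_pack = V_pack * C_pack = 24.71 * 25.048 = 618.94 Wh
Step 4: m_pack = 7 * 8 * 0.062 * 1.318 = 4.5761 kg
Step 5: ED = E_pack / m_pack = 618.94 / 4.5761 = 135.3 Wh/kg

135.3 Wh/kg


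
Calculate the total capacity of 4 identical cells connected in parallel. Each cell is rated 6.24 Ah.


C_total = 4 * 6.24 = 24.96 Ah

24.96 Ah


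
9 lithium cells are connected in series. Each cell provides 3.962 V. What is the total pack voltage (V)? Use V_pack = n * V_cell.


V_pack = n * V_cell = 9 * 3.962 = 35.658 V

35.658 V


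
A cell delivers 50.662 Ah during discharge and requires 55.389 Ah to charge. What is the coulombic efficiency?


eta_c = Q_dis / Q_chg * 100 = 50.662 / 55.389 * 100 = 91.47%

91.47%


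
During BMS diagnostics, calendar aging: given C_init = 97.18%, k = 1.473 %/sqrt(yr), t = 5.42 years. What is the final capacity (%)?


sqrt(t) = sqrt(5.42) = 2.3281
C_final = 97.18 - 1.473 * 2.3281 = 93.75%

93.75%


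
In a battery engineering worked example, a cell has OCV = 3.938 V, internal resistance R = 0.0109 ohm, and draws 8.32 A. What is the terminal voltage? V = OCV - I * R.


IR drop = 8.32 * 0.0109 = 0.090688 V
V = 3.938 - 0.090688 = 3.847 V

3.847 V


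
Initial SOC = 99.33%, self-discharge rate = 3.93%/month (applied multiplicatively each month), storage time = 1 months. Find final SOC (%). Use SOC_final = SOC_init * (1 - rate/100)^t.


decay = (1 - 3.93/100)^1 = 0.9607
SOC_final = 99.33 * 0.9607 = 95.43%

95.43%


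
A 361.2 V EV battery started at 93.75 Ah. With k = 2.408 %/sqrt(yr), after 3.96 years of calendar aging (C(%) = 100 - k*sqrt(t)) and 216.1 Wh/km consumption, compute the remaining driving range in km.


Step 1: capacity retention = 100 - 2.408 * sqrt(3.96) = 100 - 2.408 * 1.99 = 95.208%
Step 2: C_now = 93.75 * 95.208/100 = 89.258 Ah
Step 3: E_pack = V * C_now = 361.2 * 89.258 = 32240 Wh
Step 4: range = E_pack / consumption = 32240 / 216.1 = 149.2 km

149.2 km


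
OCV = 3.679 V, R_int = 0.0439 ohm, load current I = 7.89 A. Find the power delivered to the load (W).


Step 1: V_terminal = OCV - I*R = 3.679 - 7.89 * 0.0439 = 3.3326 V
Step 2: P_out = V_terminal * I = 3.3326 * 7.89 = 26.29 W

26.29 W


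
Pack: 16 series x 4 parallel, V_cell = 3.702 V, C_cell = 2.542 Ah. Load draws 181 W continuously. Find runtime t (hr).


Step 1: E_pack = Ns * V_cell * Np * C_cell = 16 * 3.702 * 4 * 2.542 = 602.27 Wh
Step 2: t = E_pack / P = 602.27 / 181 = 3.327 hr

3.327 hr


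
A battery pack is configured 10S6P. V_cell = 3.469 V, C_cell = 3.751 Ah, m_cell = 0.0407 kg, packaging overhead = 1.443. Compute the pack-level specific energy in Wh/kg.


Step 1: V_pack = 10 * 3.469 = 34.69 V
Step 2: C_pack = 6 * 3.751 = 22.506 Ah
Step 3: E_pack = V_pack * C_pack = 34.69 * 22.506 = 780.73 Wh
Step 4: m_pack = 10 * 6 * 0.0407 * 1.443 = 3.5238 kg
Step 5: ED = E_pack / m_pack = 780.73 / 3.5238 = 221.6 Wh/kg

221.6 Wh/kg


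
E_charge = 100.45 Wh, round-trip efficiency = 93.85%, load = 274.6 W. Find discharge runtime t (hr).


Step 1: E_discharge = eta/100 * E_charge = 93.85/100 * 100.45 = 94.272 Wh
Step 2: t = E_discharge / P = 94.272 / 274.6 = 0.3433 hr

0.3433 hr


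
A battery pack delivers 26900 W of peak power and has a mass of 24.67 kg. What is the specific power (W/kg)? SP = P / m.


SP = P / m = 26900 / 24.67 = 1090 W/kg

1090 W/kg


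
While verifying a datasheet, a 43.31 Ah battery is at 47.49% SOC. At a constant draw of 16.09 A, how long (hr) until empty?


Step 1: remaining = SOC/100 * C_total = 47.49/100 * 43.31 = 20.568 Ah
Step 2: t = remaining / I = 20.568 / 16.09 = 1.278 hr

1.278 hr


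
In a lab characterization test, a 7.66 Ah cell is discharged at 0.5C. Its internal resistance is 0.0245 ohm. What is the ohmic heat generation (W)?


Step 1: I = C_rate * capacity = 0.5 * 7.66 = 3.83 A
Step 2: Q = I^2 * R = 3.83^2 * 0.0245 = 14.669 * 0.0245 = 0.3594 W

0.3594 W


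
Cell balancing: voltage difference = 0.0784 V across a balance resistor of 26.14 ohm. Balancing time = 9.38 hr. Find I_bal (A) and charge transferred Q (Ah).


First, Ohm's law: I_bal = 0.0784 V / 26.14 ohm = 0.0029992 A
Then Q = I * t = 0.0029992 A * 9.38 hr = 0.02813 Ah

I=0.0029992 A, Q=0.02813 Ah


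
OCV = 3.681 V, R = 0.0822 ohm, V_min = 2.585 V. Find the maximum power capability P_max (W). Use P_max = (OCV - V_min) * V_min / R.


dV = OCV - V_min = 1.096 V (so I_max = dV / R)
P_max = dV * V_min / R = 1.096 * 2.585 / 0.0822 = 34.47 W

34.47 W


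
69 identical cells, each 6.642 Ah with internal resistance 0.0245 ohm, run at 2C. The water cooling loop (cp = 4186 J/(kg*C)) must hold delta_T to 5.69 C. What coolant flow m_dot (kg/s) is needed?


Step 1: I = 2 * 6.642 = 13.284 A
Step 2: Q_cell = I^2 * R = 13.284^2 * 0.0245 = 4.3234 W
Step 3: Q_total = 69 * 4.3234 = 298.31 W
Step 4: m_dot = Q_total / (cp * dT) = 298.31 / (4186 * 5.69) = 0.01252 kg/s

0.01252 kg/s


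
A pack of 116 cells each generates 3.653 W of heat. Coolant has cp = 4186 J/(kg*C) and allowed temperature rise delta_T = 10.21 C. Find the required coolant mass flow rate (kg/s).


Step 1: Total heat Q = 116 * 3.653 W = 423.75 W
Step 2: denom = cp * dT = 4186 * 10.21 = 42739
Step 3: m_dot = 423.75 / 42739 = 0.009915 kg/s

0.009915 kg/s


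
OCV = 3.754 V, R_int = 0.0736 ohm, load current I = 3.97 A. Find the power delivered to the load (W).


Step 1: V_terminal = OCV - I*R = 3.754 - 3.97 * 0.0736 = 3.4618 V
Step 2: P_out = V_terminal * I = 3.4618 * 3.97 = 13.74 W

13.74 W


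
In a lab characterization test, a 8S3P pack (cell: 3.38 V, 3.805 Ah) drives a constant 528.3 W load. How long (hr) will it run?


Step 1: E_pack = Ns * V_cell * Np * C_cell = 8 * 3.38 * 3 * 3.805 = 308.66 Wh
Step 2: t = E_pack / P = 308.66 / 528.3 = 0.5843 hr

0.5843 hr


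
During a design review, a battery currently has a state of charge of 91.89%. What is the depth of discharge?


DOD = 100 - SOC = 100 - 91.89 = 8.11%

8.11%


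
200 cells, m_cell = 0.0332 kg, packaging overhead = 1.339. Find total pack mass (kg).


m_pack = n * m_cell * overhead = 200 * 0.0332 * 1.339 = 8.891 kg

8.891 kg


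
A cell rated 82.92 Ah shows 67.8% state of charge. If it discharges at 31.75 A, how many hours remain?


Step 1: remaining = SOC/100 * C_total = 67.8/100 * 82.92 = 56.22 Ah
Step 2: t = remaining / I = 56.22 / 31.75 = 1.771 hr

1.771 hr


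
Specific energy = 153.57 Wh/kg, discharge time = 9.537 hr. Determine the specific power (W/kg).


P_specific = E / t = 153.57 / 9.537 = 16.10 W/kg

16.10 W/kg


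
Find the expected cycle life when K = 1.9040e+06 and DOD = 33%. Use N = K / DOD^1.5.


DOD^1.5 = 189.57
N = K / DOD^1.5 = 1.9040e+06 / 189.57 = 10040

10040 cycles


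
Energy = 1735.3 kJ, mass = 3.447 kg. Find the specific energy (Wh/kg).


Convert: E = 1735.3 kJ = 482.03 Wh
ED = E / m = 482.03 / 3.447 = 139.8 Wh/kg

139.8 Wh/kg


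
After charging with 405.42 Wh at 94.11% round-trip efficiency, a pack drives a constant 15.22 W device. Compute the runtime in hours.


Step 1: E_discharge = eta/100 * E_charge = 94.11/100 * 405.42 = 381.54 Wh
Step 2: t = E_discharge / P = 381.54 / 15.22 = 25.07 hr

25.07 hr


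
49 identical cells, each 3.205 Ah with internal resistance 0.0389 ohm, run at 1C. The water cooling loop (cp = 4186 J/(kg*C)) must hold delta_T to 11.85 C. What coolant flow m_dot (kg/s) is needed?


Step 1: I = 1 * 3.205 = 3.205 A
Step 2: Q_cell = I^2 * R = 3.205^2 * 0.0389 = 0.39958 W
Step 3: Q_total = 49 * 0.39958 = 19.579 W
Step 4: m_dot = Q_total / (cp * dT) = 19.579 / (4186 * 11.85) = 3.947e-04 kg/s

3.947e-04 kg/s


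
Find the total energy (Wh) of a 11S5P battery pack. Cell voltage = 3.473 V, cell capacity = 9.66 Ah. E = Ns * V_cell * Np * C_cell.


E = Ns * Vcell * Np * Ccell = 11 * 3.473 * 5 * 9.66 = 1845 Wh

1845 Wh


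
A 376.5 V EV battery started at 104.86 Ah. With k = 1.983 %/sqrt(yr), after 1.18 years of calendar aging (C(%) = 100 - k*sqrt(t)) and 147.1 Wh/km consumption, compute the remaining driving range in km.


Step 1: capacity retention = 100 - 1.983 * sqrt(1.18) = 100 - 1.983 * 1.0863 = 97.846%
Step 2: C_now = 104.86 * 97.846/100 = 102.6 Ah
Step 3: E_pack = V * C_now = 376.5 * 102.6 = 38629 Wh
Step 4: range = E_pack / consumption = 38629 / 147.1 = 262.6 km

262.6 km


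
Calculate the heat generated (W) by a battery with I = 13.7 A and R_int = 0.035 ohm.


Q = I^2 * R = 13.7^2 * 0.035 = 6.569 W

6.569 W


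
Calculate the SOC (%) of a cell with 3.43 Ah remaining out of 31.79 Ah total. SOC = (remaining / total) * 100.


SOC% = 3.43 / 31.79 * 100 = 10.79%

10.79%


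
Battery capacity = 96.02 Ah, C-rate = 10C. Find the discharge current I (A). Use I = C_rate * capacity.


I = C_rate * capacity = 10 * 96.02 = 960.2 A

960.2 A


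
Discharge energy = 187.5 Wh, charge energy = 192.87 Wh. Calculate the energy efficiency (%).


Round-trip efficiency = 187.5/192.87 * 100% = 97.22%

97.22%


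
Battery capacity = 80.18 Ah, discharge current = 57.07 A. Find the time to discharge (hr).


t = capacity / current = 80.18 / 57.07 = 1.405 hr

1.405 hr


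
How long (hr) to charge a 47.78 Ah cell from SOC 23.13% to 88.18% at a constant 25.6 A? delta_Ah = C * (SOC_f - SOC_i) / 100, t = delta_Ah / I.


Step 1: dSOC = 88.18% - 23.13% = 65.05%
Step 2: delta_Ah = 47.78 * 65.05 / 100 = 31.081 Ah
Step 3: t = 31.081 / 25.6 = 1.214 hr

1.214 hr


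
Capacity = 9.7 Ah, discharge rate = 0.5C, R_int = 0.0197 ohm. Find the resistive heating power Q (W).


Step 1: I = C_rate * capacity = 0.5 * 9.7 = 4.85 A
Step 2: Q = I^2 * R = 4.85^2 * 0.0197 = 23.523 * 0.0197 = 0.4634 W

0.4634 W


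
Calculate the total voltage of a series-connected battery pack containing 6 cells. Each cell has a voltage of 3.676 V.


With 6 cells in series at 3.676 V each, V_pack = 22.056 V

22.056 V


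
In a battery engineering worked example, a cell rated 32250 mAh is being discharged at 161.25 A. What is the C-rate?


Convert: capacity = 32250 mAh = 32.25 Ah
C_rate = I / capacity = 161.25 / 32.25 = 5C

5C


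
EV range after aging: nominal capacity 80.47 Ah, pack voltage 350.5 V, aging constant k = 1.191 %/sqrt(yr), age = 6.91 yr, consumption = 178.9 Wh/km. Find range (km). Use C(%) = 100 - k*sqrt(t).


Step 1: capacity retention = 100 - 1.191 * sqrt(6.91) = 100 - 1.191 * 2.6287 = 96.869%
Step 2: C_now = 80.47 * 96.869/100 = 77.95 Ah
Step 3: E_pack = V * C_now = 350.5 * 77.95 = 27321 Wh
Step 4: range = E_pack / consumption = 27321 / 178.9 = 152.7 km

152.7 km


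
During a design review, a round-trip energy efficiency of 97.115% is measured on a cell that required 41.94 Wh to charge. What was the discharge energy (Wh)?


E_dis = eta/100 * E_chg = 97.115/100 * 41.94 = 40.73 Wh

40.73 Wh


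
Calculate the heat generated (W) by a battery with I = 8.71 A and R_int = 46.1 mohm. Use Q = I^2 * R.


Convert: R = 46.1 mohm = 0.0461 ohm
I^2 = 75.864
Q = 75.864 * 0.0461 = 3.497 W

3.497 W


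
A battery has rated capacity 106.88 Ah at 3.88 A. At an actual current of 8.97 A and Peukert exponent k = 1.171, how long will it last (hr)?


Step 1: t_rated = C / I_rated = 106.88 / 3.88 = 27.546 hr
Step 2: ratio = 3.88 / 8.97 = 0.43255
Step 3: ratio^k = 0.43255^1.171 = 0.3748
Step 4: t = t_rated * ratio^k = 27.546 * 0.3748 = 10.32 hr

10.32 hr


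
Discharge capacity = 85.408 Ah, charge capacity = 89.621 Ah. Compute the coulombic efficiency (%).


Coulombic efficiency = 85.408/89.621 * 100% = 95.30%

95.30%


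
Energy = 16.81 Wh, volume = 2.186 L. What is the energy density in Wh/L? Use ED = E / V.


Volumetric ED = 16.81 Wh / 2.186 L = 7.690 Wh/L

7.690 Wh/L


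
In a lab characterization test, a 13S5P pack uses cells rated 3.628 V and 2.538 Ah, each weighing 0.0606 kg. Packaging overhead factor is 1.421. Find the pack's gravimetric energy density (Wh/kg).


Step 1: V_pack = 13 * 3.628 = 47.164 V
Step 2: C_pack = 5 * 2.538 = 12.69 Ah
Step 3: E_pack = V_pack * C_pack = 47.164 * 12.69 = 598.51 Wh
Step 4: m_pack = 13 * 5 * 0.0606 * 1.421 = 5.5973 kg
Step 5: ED = E_pack / m_pack = 598.51 / 5.5973 = 106.9 Wh/kg

106.9 Wh/kg


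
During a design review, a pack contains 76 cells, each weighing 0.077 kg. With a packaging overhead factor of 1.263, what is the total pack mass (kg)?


m_pack = n * m_cell * overhead = 76 * 0.077 * 1.263 = 7.391 kg

7.391 kg


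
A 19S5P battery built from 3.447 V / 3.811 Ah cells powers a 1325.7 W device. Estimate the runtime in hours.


Step 1: E_pack = Ns * V_cell * Np * C_cell = 19 * 3.447 * 5 * 3.811 = 1248 Wh
Step 2: t = E_pack / P = 1248 / 1325.7 = 0.9414 hr

0.9414 hr


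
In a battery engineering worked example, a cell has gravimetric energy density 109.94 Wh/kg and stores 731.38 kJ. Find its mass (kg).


Convert: E = 731.38 kJ = 203.16 Wh
m = E / ED = 203.16 / 109.94 = 1.848 kg

1.848 kg


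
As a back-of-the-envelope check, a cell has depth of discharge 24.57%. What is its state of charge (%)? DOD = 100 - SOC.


SOC = 100 - DOD = 100 - 24.57 = 75.43%

75.43%


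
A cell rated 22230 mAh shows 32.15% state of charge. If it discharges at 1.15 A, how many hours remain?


Convert: C_total = 22230 mAh = 22.23 Ah
Step 1: remaining = SOC/100 * C_total = 32.15/100 * 22.23 = 7.1469 Ah
Step 2: t = remaining / I = 7.1469 / 1.15 = 6.215 hr

6.215 hr


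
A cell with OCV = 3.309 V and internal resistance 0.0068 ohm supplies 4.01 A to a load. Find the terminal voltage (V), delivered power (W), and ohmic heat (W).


Step 1: V_terminal = OCV - I*R = 3.309 - 4.01 * 0.0068 = 3.2817 V
Step 2: P_out = V_terminal * I = 3.2817 * 4.01 = 13.16 W
Step 3: Q = I^2 * R = 4.01^2 * 0.0068 = 0.1093 W

V=3.2817 V, P=13.16 W, Q=0.1093 W


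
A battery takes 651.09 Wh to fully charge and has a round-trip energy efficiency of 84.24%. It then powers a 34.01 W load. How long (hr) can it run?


Step 1: E_discharge = eta/100 * E_charge = 84.24/100 * 651.09 = 548.48 Wh
Step 2: t = E_discharge / P = 548.48 / 34.01 = 16.13 hr

16.13 hr


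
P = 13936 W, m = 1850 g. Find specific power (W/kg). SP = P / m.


Convert: m = 1850 g = 1.85 kg
SP = P / m = 13936 / 1.85 = 7533 W/kg

7533 W/kg


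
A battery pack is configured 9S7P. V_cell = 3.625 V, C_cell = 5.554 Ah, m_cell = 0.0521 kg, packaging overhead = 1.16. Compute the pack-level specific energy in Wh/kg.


Step 1: V_pack = 9 * 3.625 = 32.625 V
Step 2: C_pack = 7 * 5.554 = 38.878 Ah
Step 3: E_pack = V_pack * C_pack = 32.625 * 38.878 = 1268.4 Wh
Step 4: m_pack = 9 * 7 * 0.0521 * 1.16 = 3.8075 kg
Step 5: ED = E_pack / m_pack = 1268.4 / 3.8075 = 333.1 Wh/kg

333.1 Wh/kg


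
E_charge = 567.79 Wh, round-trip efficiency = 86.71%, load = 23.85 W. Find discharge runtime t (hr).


Step 1: E_discharge = eta/100 * E_charge = 86.71/100 * 567.79 = 492.33 Wh
Step 2: t = E_discharge / P = 492.33 / 23.85 = 20.64 hr

20.64 hr


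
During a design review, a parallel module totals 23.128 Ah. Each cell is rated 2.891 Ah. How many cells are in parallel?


n = C_total / C_cell = 23.128 / 2.891 = 8

8


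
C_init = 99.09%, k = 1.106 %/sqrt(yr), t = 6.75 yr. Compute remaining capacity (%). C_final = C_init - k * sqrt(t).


Step 1: sqrt(6.75 yr) = 2.5981
Step 2: drop = 1.106 * 2.5981 = 2.8735
Step 3: C_final = 99.09 - 2.8735 = 96.22%

96.22%


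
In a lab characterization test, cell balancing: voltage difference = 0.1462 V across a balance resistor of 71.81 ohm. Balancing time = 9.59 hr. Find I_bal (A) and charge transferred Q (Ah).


I_bal = dV / R = 0.1462 / 71.81 = 0.0020359 A
Q = I_bal * t = 0.0020359 * 9.59 = 0.01952 Ah

I=0.0020359 A, Q=0.01952 Ah


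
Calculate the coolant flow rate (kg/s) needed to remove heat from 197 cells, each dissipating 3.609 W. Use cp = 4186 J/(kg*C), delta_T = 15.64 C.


Step 1: Total heat Q = 197 * 3.609 W = 710.97 W
Step 2: denom = cp * dT = 4186 * 15.64 = 65469
Step 3: m_dot = 710.97 / 65469 = 0.01086 kg/s

0.01086 kg/s


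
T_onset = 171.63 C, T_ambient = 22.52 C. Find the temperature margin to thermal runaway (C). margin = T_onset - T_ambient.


margin = T_onset - T_ambient = 171.63 - 22.52 = 149.11 C

149.11 C


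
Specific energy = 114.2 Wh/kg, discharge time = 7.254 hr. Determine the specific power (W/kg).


P_specific = E / t = 114.2 / 7.254 = 15.74 W/kg

15.74 W/kg


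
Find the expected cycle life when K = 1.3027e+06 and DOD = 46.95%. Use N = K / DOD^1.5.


DOD^1.5 = 321.7
N = K / DOD^1.5 = 1.3027e+06 / 321.7 = 4049

4049 cycles


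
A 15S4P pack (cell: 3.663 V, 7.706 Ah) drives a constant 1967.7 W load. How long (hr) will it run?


Step 1: E_pack = Ns * V_cell * Np * C_cell = 15 * 3.663 * 4 * 7.706 = 1693.6 Wh
Step 2: t = E_pack / P = 1693.6 / 1967.7 = 0.8607 hr

0.8607 hr


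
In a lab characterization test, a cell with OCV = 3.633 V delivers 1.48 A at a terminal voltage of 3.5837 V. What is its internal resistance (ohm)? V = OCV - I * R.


R = (OCV - V) / I = (3.633 - 3.5837) / 1.48 = 0.03331 ohm

0.03331 ohm


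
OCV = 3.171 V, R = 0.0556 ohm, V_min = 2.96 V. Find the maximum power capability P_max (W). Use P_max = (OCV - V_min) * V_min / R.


P_max = (OCV - V_min) * V_min / R = (3.171 - 2.96) * 2.96 / 0.0556 = 0.211 * 2.96 / 0.0556 = 11.23 W

11.23 W


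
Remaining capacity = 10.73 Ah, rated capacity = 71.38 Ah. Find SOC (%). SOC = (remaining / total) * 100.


SOC = (remaining / total) * 100 = (10.73 / 71.38) * 100 = 15.03%

15.03%


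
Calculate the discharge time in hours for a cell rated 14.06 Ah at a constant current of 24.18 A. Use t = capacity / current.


t = capacity / current = 14.06 / 24.18 = 0.5815 hr

0.5815 hr


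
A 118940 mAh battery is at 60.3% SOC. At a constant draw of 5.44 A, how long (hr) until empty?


Convert: C_total = 118940 mAh = 118.94 Ah
Step 1: remaining = SOC/100 * C_total = 60.3/100 * 118.94 = 71.721 Ah
Step 2: t = remaining / I = 71.721 / 5.44 = 13.18 hr

13.18 hr


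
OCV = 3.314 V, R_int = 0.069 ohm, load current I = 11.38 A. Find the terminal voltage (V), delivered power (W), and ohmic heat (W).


Step 1: V_terminal = OCV - I*R = 3.314 - 11.38 * 0.069 = 2.5288 V
Step 2: P_out = V_terminal * I = 2.5288 * 11.38 = 28.78 W
Step 3: Q = I^2 * R = 11.38^2 * 0.069 = 8.936 W

V=2.5288 V, P=28.78 W, Q=8.936 W


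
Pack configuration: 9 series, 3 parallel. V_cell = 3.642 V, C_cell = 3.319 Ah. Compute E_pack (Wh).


E = Ns * Vcell * Np * Ccell = 9 * 3.642 * 3 * 3.319 = 326.4 Wh

326.4 Wh


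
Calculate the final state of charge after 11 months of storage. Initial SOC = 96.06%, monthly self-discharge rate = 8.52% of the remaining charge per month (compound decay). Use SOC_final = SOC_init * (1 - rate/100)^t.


Monthly retention factor = 1 - 8.52/100 = 0.9148
Over 11 months: factor^11 = 0.37548
SOC_final = 96.06 * 0.37548 = 36.07%

36.07%


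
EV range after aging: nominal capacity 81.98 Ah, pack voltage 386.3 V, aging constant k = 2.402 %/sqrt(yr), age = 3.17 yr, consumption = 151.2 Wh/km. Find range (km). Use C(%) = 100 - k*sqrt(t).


Step 1: capacity retention = 100 - 2.402 * sqrt(3.17) = 100 - 2.402 * 1.7804 = 95.723%
Step 2: C_now = 81.98 * 95.723/100 = 78.474 Ah
Step 3: E_pack = V * C_now = 386.3 * 78.474 = 30315 Wh
Step 4: range = E_pack / consumption = 30315 / 151.2 = 200.5 km

200.5 km


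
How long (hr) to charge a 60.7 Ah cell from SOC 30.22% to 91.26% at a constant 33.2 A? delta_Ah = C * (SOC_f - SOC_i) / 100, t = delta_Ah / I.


Step 1: dSOC = 91.26% - 30.22% = 61.04%
Step 2: delta_Ah = 60.7 * 61.04 / 100 = 37.051 Ah
Step 3: t = 37.051 / 33.2 = 1.116 hr

1.116 hr


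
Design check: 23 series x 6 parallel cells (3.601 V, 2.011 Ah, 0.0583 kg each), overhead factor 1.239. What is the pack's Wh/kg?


Step 1: V_pack = 23 * 3.601 = 82.823 V
Step 2: C_pack = 6 * 2.011 = 12.066 Ah
Step 3: E_pack = V_pack * C_pack = 82.823 * 12.066 = 999.34 Wh
Step 4: m_pack = 23 * 6 * 0.0583 * 1.239 = 9.9683 kg
Step 5: ED = E_pack / m_pack = 999.34 / 9.9683 = 100.3 Wh/kg

100.3 Wh/kg


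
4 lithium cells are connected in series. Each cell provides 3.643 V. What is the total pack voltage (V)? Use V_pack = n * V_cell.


V_pack = n * V_cell = 4 * 3.643 = 14.572 V

14.572 V


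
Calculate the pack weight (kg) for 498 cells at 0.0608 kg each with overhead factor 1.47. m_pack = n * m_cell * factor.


Cell mass sum = 498 * 0.0608 = 30.278 kg
With overhead 1.47: m_pack = 30.278 * 1.47 = 44.51 kg

44.51 kg


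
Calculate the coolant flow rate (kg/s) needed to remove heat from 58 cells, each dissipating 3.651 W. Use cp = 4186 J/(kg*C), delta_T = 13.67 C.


Q_total = 58 * 3.651 = 211.76 W
m_dot = Q_total / (cp * dT) = 211.76 / (4186 * 13.67) = 0.003701 kg/s

0.003701 kg/s


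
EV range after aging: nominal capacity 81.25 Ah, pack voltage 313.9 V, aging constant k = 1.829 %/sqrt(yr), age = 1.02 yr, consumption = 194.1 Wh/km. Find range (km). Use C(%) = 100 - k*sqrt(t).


Step 1: capacity retention = 100 - 1.829 * sqrt(1.02) = 100 - 1.829 * 1.01 = 98.153%
Step 2: C_now = 81.25 * 98.153/100 = 79.749 Ah
Step 3: E_pack = V * C_now = 313.9 * 79.749 = 25033 Wh
Step 4: range = E_pack / consumption = 25033 / 194.1 = 129.0 km

129.0 km


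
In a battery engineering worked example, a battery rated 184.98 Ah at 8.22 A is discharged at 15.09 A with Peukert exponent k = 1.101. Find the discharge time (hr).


t_rated = C / I_rated = 184.98 / 8.22 = 22.504 hr
(I_rated/I)^k = (0.54473)^1.101 = 0.51231
t = t_rated * (I_rated/I)^k = 22.504 * 0.51231 = 11.53 hr

11.53 hr


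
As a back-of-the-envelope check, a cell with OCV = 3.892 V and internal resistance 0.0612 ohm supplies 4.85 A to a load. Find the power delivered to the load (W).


Step 1: V_terminal = OCV - I*R = 3.892 - 4.85 * 0.0612 = 3.5952 V
Step 2: P_out = V_terminal * I = 3.5952 * 4.85 = 17.44 W

17.44 W


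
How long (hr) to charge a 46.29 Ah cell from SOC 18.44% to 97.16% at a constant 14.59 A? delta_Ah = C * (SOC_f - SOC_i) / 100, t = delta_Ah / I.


delta_Ah = 46.29 * (97.16 - 18.44) / 100 = 36.439 Ah
t = delta_Ah / I = 36.439 / 14.59 = 2.498 hr

2.498 hr


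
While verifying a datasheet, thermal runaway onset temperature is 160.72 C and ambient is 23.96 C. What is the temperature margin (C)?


Safety margin = 160.72 C - 23.96 C = 136.76 C

136.76 C


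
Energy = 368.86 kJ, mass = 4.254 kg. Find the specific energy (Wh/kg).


Convert: E = 368.86 kJ = 102.46 Wh
ED = E / m = 102.46 / 4.254 = 24.09 Wh/kg

24.09 Wh/kg


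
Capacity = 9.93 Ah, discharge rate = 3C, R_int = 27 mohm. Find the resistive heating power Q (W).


Convert: R = 27 mohm = 0.027 ohm
Step 1: I = C_rate * capacity = 3 * 9.93 = 29.79 A
Step 2: Q = I^2 * R = 29.79^2 * 0.027 = 887.44 * 0.027 = 23.96 W

23.96 W


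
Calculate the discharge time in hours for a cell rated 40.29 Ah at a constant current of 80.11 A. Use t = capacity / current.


Runtime = 40.29 Ah / 80.11 A = 0.5029 hr

0.5029 hr


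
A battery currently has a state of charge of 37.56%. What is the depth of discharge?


DOD = 100 - SOC = 100 - 37.56 = 62.44%

62.44%


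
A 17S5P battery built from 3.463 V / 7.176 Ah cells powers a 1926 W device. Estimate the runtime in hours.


Step 1: E_pack = Ns * V_cell * Np * C_cell = 17 * 3.463 * 5 * 7.176 = 2112.3 Wh
Step 2: t = E_pack / P = 2112.3 / 1926 = 1.097 hr

1.097 hr


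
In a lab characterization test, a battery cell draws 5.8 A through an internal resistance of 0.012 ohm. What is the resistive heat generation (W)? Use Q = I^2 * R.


Q = I^2 * R = 5.8^2 * 0.012 = 0.4037 W

0.4037 W


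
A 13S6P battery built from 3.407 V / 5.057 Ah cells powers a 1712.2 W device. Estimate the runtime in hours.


Step 1: E_pack = Ns * V_cell * Np * C_cell = 13 * 3.407 * 6 * 5.057 = 1343.9 Wh
Step 2: t = E_pack / P = 1343.9 / 1712.2 = 0.7849 hr

0.7849 hr


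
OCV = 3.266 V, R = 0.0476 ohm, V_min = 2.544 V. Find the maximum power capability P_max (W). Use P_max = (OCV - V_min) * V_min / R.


P_max = (OCV - V_min) * V_min / R = (3.266 - 2.544) * 2.544 / 0.0476 = 0.722 * 2.544 / 0.0476 = 38.59 W

38.59 W


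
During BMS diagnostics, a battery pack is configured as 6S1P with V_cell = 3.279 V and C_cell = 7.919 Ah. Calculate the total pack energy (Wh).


E = Ns * Vcell * Np * Ccell = 6 * 3.279 * 1 * 7.919 = 155.8 Wh

155.8 Wh


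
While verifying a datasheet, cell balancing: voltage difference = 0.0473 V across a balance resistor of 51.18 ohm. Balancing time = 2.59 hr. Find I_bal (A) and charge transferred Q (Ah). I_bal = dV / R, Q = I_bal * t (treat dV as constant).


I_bal = dV / R = 0.0473 / 51.18 = 9.2419e-04 A
Q = I_bal * t = 9.2419e-04 * 2.59 = 0.002394 Ah

I=9.2419e-04 A, Q=0.002394 Ah
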